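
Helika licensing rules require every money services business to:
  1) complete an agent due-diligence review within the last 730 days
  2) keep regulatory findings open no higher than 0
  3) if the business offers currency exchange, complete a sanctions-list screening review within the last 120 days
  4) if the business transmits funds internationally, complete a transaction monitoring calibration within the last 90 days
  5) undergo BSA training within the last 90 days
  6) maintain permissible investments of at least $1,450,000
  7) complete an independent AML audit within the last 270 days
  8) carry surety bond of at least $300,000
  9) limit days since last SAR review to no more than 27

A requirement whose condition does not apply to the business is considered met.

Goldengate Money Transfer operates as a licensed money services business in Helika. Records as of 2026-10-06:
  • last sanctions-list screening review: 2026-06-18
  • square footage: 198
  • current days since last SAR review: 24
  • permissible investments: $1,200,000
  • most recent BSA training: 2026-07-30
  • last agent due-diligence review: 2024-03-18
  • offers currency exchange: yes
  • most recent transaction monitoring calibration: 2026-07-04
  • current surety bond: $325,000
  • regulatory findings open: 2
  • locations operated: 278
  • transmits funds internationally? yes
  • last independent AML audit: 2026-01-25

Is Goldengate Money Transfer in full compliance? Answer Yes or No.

1. agent due-diligence review 932 days ago vs limit 730 → not met
2. regulatory findings open 2 > 0 → not met
3. condition 'offers currency exchange' holds; sanctions-list screening review 110 days ago vs limit 120 → met
4. condition 'transmits funds internationally' holds; transaction monitoring calibration 94 days ago vs limit 90 → not met
5. BSA training 68 days ago vs limit 90 → met
6. permissible investments $1,200,000 < $1,450,000 → not met
7. independent AML audit 254 days ago vs limit 270 → met
8. surety bond $325,000 ≥ $300,000 → met
9. days since last SAR review 24 ≤ 27 → met
Not met: 1, 2, 4, 6

No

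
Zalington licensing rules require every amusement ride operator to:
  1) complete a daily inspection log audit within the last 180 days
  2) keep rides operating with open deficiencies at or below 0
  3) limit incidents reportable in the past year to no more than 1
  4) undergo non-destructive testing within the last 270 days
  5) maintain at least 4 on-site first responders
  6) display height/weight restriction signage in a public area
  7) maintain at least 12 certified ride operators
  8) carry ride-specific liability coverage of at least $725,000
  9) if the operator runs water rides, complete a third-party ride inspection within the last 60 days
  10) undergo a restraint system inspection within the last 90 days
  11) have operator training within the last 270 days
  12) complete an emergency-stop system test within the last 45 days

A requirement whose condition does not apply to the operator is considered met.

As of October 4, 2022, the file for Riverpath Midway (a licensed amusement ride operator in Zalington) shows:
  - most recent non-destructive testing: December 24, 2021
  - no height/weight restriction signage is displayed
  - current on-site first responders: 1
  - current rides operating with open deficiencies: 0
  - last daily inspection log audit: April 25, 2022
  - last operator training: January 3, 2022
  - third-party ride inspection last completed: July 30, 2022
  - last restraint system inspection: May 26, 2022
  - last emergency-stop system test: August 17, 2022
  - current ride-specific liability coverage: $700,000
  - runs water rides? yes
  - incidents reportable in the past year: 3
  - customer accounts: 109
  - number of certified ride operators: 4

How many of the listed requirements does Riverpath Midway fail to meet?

1. daily inspection log audit 162 days ago vs limit 180 → met
2. rides operating with open deficiencies 0 ≤ 0 → met
3. incidents reportable in the past year 3 > 1 → not met
4. non-destructive testing 284 days ago vs limit 270 → not met
5. on-site first responders 1 < 4 → not met
6. height/weight restriction signage absent → not met
7. certified ride operators 4 < 12 → not met
8. ride-specific liability coverage $700,000 < $725,000 → not met
9. condition 'runs water rides' holds; third-party ride inspection 66 days ago vs limit 60 → not met
10. restraint system inspection 131 days ago vs limit 90 → not met
11. operator training 274 days ago vs limit 270 → not met
12. emergency-stop system test 48 days ago vs limit 45 → not met
Not met: 10 of 12

10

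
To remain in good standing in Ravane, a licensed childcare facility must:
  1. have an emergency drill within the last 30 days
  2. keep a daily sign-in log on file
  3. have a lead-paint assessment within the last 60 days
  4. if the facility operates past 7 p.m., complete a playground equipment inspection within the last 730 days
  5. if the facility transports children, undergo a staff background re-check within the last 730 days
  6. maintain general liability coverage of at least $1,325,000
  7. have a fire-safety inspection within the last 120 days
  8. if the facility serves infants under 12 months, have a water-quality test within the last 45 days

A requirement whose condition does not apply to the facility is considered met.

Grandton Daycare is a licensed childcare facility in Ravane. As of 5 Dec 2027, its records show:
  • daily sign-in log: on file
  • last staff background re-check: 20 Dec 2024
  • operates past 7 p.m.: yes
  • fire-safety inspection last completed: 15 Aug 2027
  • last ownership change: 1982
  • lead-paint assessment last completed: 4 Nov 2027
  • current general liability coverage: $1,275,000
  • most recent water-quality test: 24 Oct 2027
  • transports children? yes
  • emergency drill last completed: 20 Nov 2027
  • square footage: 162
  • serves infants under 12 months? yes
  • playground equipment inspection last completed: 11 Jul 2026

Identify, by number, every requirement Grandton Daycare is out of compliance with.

5, 6

1. emergency drill 15 days ago vs limit 30 → met
2. daily sign-in log present → met
3. lead-paint assessment 31 days ago vs limit 60 → met
4. condition 'operates past 7 p.m.' holds; playground equipment inspection 512 days ago vs limit 730 → met
5. condition 'transports children' holds; staff background re-check 1080 days ago vs limit 730 → not met
6. general liability coverage $1,275,000 < $1,325,000 → not met
7. fire-safety inspection 112 days ago vs limit 120 → met
8. condition 'serves infants under 12 months' holds; water-quality test 42 days ago vs limit 45 → met
Not met: 5, 6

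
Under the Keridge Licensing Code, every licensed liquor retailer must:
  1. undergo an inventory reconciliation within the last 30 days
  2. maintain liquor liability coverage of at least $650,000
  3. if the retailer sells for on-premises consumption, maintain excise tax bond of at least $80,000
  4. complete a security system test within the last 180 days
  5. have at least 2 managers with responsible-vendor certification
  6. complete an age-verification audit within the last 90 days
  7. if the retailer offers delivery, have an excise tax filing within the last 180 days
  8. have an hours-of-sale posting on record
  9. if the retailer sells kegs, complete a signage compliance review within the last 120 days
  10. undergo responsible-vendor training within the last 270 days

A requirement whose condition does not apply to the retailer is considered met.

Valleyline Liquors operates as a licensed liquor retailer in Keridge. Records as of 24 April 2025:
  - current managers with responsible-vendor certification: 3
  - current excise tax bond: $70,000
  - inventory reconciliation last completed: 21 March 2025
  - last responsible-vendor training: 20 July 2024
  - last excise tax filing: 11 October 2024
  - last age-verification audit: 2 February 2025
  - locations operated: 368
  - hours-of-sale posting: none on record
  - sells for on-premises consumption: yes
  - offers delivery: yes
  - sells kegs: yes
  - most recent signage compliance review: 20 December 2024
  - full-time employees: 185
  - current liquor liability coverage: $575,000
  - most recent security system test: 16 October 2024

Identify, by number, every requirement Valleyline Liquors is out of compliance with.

1, 2, 3, 4, 7, 8, 9, 10

1. inventory reconciliation 34 days ago vs limit 30 → not met
2. liquor liability coverage $575,000 < $650,000 → not met
3. condition 'sells for on-premises consumption' holds; excise tax bond $70,000 < $80,000 → not met
4. security system test 190 days ago vs limit 180 → not met
5. managers with responsible-vendor certification 3 ≥ 2 → met
6. age-verification audit 81 days ago vs limit 90 → met
7. condition 'offers delivery' holds; excise tax filing 195 days ago vs limit 180 → not met
8. hours-of-sale posting absent → not met
9. condition 'sells kegs' holds; signage compliance review 125 days ago vs limit 120 → not met
10. responsible-vendor training 278 days ago vs limit 270 → not met
Not met: 1, 2, 3, 4, 7, 8, 9, 10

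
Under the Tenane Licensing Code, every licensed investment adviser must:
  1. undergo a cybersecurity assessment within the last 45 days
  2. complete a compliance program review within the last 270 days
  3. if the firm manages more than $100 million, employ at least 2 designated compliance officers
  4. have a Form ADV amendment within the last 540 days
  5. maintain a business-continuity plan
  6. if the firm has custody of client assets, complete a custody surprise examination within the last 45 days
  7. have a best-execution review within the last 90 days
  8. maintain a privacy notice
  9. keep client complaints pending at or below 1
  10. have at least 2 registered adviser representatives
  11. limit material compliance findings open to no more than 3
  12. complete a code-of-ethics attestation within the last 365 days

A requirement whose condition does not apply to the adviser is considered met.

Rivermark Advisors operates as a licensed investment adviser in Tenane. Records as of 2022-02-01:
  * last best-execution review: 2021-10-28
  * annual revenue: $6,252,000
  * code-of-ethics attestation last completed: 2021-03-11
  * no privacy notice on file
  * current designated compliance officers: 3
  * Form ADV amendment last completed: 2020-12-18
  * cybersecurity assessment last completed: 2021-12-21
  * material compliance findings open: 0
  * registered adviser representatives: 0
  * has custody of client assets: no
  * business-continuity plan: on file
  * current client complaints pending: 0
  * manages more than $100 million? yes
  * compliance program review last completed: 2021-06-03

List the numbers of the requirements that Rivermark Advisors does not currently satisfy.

1. cybersecurity assessment 42 days ago vs limit 45 → met
2. compliance program review 243 days ago vs limit 270 → met
3. condition 'manages more than $100 million' holds; designated compliance officers 3 ≥ 2 → met
4. Form ADV amendment 410 days ago vs limit 540 → met
5. business-continuity plan present → met
6. condition 'has custody of client assets' does not hold → requirement n/a → met
7. best-execution review 96 days ago vs limit 90 → not met
8. privacy notice absent → not met
9. client complaints pending 0 ≤ 1 → met
10. registered adviser representatives 0 < 2 → not met
11. material compliance findings open 0 ≤ 3 → met
12. code-of-ethics attestation 327 days ago vs limit 365 → met
Not met: 7, 8, 10

7, 8, 10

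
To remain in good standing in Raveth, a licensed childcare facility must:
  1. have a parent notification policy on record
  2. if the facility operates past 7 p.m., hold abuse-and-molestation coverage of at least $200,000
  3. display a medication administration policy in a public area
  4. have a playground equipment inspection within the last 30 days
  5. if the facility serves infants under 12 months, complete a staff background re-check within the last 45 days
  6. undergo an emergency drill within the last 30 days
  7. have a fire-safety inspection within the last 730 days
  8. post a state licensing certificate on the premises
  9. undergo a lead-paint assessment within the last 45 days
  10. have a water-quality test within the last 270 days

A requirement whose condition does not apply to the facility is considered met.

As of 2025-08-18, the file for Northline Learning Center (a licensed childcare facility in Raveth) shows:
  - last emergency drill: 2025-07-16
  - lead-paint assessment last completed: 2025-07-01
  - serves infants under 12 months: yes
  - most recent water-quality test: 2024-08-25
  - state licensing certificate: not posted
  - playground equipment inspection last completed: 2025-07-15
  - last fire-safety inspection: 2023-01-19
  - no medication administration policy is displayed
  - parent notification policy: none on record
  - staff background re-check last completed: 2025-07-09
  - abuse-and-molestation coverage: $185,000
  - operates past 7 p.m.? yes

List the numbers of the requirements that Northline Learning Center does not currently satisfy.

1. parent notification policy absent → not met
2. condition 'operates past 7 p.m.' holds; abuse-and-molestation coverage $185,000 < $200,000 → not met
3. medication administration policy absent → not met
4. playground equipment inspection 34 days ago vs limit 30 → not met
5. condition 'serves infants under 12 months' holds; staff background re-check 40 days ago vs limit 45 → met
6. emergency drill 33 days ago vs limit 30 → not met
7. fire-safety inspection 942 days ago vs limit 730 → not met
8. state licensing certificate absent → not met
9. lead-paint assessment 48 days ago vs limit 45 → not met
10. water-quality test 358 days ago vs limit 270 → not met
Not met: 1, 2, 3, 4, 6, 7, 8, 9, 10

1, 2, 3, 4, 6, 7, 8, 9, 10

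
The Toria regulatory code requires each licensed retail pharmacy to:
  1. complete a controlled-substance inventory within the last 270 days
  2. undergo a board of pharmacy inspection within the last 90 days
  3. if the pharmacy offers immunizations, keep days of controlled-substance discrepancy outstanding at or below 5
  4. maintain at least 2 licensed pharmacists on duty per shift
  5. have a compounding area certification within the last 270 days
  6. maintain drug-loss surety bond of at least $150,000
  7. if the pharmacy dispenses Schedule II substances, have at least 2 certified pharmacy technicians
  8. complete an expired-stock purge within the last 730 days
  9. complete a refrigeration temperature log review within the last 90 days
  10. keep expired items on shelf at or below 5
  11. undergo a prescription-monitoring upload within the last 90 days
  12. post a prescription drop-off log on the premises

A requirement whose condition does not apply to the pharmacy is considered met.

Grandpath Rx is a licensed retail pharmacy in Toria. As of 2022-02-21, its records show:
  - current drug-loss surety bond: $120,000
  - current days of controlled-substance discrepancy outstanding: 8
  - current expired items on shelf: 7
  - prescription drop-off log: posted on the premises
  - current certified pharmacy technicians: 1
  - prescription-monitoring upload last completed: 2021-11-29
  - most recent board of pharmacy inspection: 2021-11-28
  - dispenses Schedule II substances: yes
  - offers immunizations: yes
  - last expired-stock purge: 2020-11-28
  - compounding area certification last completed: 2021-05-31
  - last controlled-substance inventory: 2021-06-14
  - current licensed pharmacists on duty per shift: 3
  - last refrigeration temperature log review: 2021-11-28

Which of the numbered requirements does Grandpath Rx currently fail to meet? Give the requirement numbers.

3, 6, 7, 10

1. controlled-substance inventory 252 days ago vs limit 270 → met
2. board of pharmacy inspection 85 days ago vs limit 90 → met
3. condition 'offers immunizations' holds; days of controlled-substance discrepancy outstanding 8 > 5 → not met
4. licensed pharmacists on duty per shift 3 ≥ 2 → met
5. compounding area certification 266 days ago vs limit 270 → met
6. drug-loss surety bond $120,000 < $150,000 → not met
7. condition 'dispenses Schedule II substances' holds; certified pharmacy technicians 1 < 2 → not met
8. expired-stock purge 450 days ago vs limit 730 → met
9. refrigeration temperature log review 85 days ago vs limit 90 → met
10. expired items on shelf 7 > 5 → not met
11. prescription-monitoring upload 84 days ago vs limit 90 → met
12. prescription drop-off log present → met
Not met: 3, 6, 7, 10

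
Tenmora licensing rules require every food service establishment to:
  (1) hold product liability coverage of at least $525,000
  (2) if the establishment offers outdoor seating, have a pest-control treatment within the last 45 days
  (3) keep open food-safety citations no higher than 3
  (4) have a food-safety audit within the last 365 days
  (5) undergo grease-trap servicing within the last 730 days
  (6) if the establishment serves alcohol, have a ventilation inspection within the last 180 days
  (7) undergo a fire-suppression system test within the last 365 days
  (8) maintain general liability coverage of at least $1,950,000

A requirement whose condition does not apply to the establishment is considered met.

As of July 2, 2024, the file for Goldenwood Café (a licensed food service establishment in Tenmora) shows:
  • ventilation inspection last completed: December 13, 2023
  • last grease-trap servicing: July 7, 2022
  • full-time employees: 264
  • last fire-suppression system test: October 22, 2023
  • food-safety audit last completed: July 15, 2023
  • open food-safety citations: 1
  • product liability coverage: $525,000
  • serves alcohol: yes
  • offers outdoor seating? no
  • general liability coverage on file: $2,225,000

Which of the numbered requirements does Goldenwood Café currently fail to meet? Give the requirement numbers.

6

1. product liability coverage $525,000 ≥ $525,000 → met
2. condition 'offers outdoor seating' does not hold → requirement n/a → met
3. open food-safety citations 1 ≤ 3 → met
4. food-safety audit 353 days ago vs limit 365 → met
5. grease-trap servicing 726 days ago vs limit 730 → met
6. condition 'serves alcohol' holds; ventilation inspection 202 days ago vs limit 180 → not met
7. fire-suppression system test 254 days ago vs limit 365 → met
8. general liability coverage $2,225,000 ≥ $1,950,000 → met
Not met: 6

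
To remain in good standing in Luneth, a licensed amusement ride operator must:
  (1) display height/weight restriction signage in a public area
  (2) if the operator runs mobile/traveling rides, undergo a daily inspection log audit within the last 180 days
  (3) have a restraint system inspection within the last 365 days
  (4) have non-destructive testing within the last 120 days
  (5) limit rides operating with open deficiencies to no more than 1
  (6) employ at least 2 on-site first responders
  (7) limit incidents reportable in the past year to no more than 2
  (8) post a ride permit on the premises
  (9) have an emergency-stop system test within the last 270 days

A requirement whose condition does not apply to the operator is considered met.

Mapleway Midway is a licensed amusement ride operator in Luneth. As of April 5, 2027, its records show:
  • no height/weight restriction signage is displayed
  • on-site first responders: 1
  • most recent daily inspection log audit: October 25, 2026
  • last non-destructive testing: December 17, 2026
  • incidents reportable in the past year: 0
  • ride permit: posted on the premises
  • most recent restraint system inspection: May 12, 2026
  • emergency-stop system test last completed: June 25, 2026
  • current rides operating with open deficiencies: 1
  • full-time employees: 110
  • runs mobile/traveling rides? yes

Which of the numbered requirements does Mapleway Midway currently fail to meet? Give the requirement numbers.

1. height/weight restriction signage absent → not met
2. condition 'runs mobile/traveling rides' holds; daily inspection log audit 162 days ago vs limit 180 → met
3. restraint system inspection 328 days ago vs limit 365 → met
4. non-destructive testing 109 days ago vs limit 120 → met
5. rides operating with open deficiencies 1 ≤ 1 → met
6. on-site first responders 1 < 2 → not met
7. incidents reportable in the past year 0 ≤ 2 → met
8. ride permit present → met
9. emergency-stop system test 284 days ago vs limit 270 → not met
Not met: 1, 6, 9

1, 6, 9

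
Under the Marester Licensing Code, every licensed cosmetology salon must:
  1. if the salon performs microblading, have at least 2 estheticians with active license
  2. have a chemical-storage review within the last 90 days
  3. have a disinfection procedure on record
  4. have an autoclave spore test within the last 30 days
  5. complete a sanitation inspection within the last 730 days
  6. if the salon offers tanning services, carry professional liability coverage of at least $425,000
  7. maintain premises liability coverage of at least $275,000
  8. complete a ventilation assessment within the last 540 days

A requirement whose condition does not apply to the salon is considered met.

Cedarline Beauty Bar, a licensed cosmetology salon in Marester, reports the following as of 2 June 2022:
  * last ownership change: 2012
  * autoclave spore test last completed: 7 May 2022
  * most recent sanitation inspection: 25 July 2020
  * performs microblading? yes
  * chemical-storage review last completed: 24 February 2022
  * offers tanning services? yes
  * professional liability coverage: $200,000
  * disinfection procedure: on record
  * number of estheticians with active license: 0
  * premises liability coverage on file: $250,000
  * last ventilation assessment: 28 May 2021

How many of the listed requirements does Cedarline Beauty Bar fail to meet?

4

1. condition 'performs microblading' holds; estheticians with active license 0 < 2 → not met
2. chemical-storage review 98 days ago vs limit 90 → not met
3. disinfection procedure present → met
4. autoclave spore test 26 days ago vs limit 30 → met
5. sanitation inspection 677 days ago vs limit 730 → met
6. condition 'offers tanning services' holds; professional liability coverage $200,000 < $425,000 → not met
7. premises liability coverage $250,000 < $275,000 → not met
8. ventilation assessment 370 days ago vs limit 540 → met
Not met: 4 of 8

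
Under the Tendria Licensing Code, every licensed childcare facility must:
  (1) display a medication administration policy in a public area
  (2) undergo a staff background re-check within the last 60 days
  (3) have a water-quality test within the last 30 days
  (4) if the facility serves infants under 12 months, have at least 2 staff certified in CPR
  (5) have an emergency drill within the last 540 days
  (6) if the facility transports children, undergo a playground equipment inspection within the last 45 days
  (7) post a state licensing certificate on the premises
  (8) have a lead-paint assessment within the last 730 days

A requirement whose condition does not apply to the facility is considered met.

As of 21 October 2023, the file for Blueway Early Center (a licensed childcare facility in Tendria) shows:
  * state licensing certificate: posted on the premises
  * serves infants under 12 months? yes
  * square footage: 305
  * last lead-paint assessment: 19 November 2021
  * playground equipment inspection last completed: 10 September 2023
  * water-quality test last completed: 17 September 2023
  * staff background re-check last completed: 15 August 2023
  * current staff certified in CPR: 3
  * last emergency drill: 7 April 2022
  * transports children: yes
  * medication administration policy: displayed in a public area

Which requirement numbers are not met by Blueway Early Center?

2, 3, 5

1. medication administration policy present → met
2. staff background re-check 67 days ago vs limit 60 → not met
3. water-quality test 34 days ago vs limit 30 → not met
4. condition 'serves infants under 12 months' holds; staff certified in CPR 3 ≥ 2 → met
5. emergency drill 562 days ago vs limit 540 → not met
6. condition 'transports children' holds; playground equipment inspection 41 days ago vs limit 45 → met
7. state licensing certificate present → met
8. lead-paint assessment 701 days ago vs limit 730 → met
Not met: 2, 3, 5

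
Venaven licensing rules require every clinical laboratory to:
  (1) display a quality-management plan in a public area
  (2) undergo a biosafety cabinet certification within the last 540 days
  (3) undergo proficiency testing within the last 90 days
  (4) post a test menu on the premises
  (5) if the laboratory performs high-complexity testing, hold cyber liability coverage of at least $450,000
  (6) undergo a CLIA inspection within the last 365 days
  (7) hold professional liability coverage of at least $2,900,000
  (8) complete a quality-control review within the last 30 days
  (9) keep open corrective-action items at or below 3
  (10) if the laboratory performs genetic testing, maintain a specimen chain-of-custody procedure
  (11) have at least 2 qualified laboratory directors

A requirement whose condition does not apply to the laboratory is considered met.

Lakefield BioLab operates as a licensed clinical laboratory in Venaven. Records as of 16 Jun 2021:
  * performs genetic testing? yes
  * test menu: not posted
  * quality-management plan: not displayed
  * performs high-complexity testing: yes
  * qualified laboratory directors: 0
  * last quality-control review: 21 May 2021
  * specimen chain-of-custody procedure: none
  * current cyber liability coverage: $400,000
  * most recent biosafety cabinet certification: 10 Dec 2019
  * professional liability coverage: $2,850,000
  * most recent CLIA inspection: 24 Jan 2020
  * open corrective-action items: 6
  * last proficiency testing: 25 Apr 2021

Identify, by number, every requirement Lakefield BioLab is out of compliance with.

1, 2, 4, 5, 6, 7, 9, 10, 11

1. quality-management plan absent → not met
2. biosafety cabinet certification 554 days ago vs limit 540 → not met
3. proficiency testing 52 days ago vs limit 90 → met
4. test menu absent → not met
5. condition 'performs high-complexity testing' holds; cyber liability coverage $400,000 < $450,000 → not met
6. CLIA inspection 509 days ago vs limit 365 → not met
7. professional liability coverage $2,850,000 < $2,900,000 → not met
8. quality-control review 26 days ago vs limit 30 → met
9. open corrective-action items 6 > 3 → not met
10. condition 'performs genetic testing' holds; specimen chain-of-custody procedure absent → not met
11. qualified laboratory directors 0 < 2 → not met
Not met: 1, 2, 4, 5, 6, 7, 9, 10, 11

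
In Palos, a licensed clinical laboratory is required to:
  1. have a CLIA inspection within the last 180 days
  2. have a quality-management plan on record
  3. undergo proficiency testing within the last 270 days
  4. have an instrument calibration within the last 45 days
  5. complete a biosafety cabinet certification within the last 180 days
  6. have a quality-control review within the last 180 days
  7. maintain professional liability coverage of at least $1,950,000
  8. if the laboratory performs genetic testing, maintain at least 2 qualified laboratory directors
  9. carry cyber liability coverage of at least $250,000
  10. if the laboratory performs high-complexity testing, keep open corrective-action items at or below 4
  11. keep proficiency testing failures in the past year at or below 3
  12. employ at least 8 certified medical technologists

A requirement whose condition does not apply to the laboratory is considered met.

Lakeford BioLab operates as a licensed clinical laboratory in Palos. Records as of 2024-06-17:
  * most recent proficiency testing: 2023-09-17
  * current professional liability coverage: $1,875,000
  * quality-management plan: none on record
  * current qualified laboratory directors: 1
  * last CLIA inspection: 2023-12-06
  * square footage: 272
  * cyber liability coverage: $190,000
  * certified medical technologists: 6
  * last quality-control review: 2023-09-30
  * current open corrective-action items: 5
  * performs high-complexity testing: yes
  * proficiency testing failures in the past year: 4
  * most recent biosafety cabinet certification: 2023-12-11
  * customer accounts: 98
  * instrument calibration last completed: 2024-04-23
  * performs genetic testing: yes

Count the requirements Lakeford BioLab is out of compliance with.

12

1. CLIA inspection 194 days ago vs limit 180 → not met
2. quality-management plan absent → not met
3. proficiency testing 274 days ago vs limit 270 → not met
4. instrument calibration 55 days ago vs limit 45 → not met
5. biosafety cabinet certification 189 days ago vs limit 180 → not met
6. quality-control review 261 days ago vs limit 180 → not met
7. professional liability coverage $1,875,000 < $1,950,000 → not met
8. condition 'performs genetic testing' holds; qualified laboratory directors 1 < 2 → not met
9. cyber liability coverage $190,000 < $250,000 → not met
10. condition 'performs high-complexity testing' holds; open corrective-action items 5 > 4 → not met
11. proficiency testing failures in the past year 4 > 3 → not met
12. certified medical technologists 6 < 8 → not met
Not met: 12 of 12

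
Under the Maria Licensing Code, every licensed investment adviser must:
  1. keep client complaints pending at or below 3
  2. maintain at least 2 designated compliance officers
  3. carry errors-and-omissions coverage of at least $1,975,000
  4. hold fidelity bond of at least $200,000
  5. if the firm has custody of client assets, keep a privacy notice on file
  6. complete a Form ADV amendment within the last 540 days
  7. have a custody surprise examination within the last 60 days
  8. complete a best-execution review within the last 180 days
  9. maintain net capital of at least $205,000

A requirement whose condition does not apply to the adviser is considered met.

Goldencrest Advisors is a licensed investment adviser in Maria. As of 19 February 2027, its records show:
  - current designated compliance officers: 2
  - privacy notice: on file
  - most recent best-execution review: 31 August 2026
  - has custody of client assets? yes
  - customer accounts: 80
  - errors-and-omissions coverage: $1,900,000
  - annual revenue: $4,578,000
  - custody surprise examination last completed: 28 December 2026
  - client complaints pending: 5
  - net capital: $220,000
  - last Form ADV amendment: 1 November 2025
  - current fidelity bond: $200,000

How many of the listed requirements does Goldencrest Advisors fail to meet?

2

1. client complaints pending 5 > 3 → not met
2. designated compliance officers 2 ≥ 2 → met
3. errors-and-omissions coverage $1,900,000 < $1,975,000 → not met
4. fidelity bond $200,000 ≥ $200,000 → met
5. condition 'has custody of client assets' holds; privacy notice present → met
6. Form ADV amendment 475 days ago vs limit 540 → met
7. custody surprise examination 53 days ago vs limit 60 → met
8. best-execution review 172 days ago vs limit 180 → met
9. net capital $220,000 ≥ $205,000 → met
Not met: 2 of 9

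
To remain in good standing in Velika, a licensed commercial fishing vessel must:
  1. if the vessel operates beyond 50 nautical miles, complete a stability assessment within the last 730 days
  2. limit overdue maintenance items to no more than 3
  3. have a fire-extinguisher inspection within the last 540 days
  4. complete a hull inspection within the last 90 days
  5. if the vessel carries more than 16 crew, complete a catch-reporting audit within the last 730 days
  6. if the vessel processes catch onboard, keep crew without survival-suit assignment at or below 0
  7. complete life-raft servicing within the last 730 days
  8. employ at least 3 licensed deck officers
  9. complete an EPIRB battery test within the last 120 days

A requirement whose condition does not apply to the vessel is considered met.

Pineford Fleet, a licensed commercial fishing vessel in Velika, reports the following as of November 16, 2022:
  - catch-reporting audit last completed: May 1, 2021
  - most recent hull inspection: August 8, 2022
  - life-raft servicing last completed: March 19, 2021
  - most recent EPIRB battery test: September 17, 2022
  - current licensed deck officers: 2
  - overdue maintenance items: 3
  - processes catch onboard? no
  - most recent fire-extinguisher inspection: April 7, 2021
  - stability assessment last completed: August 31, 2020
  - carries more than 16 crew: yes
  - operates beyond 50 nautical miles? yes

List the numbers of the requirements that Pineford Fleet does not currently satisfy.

1. condition 'operates beyond 50 nautical miles' holds; stability assessment 807 days ago vs limit 730 → not met
2. overdue maintenance items 3 ≤ 3 → met
3. fire-extinguisher inspection 588 days ago vs limit 540 → not met
4. hull inspection 100 days ago vs limit 90 → not met
5. condition 'carries more than 16 crew' holds; catch-reporting audit 564 days ago vs limit 730 → met
6. condition 'processes catch onboard' does not hold → requirement n/a → met
7. life-raft servicing 607 days ago vs limit 730 → met
8. licensed deck officers 2 < 3 → not met
9. EPIRB battery test 60 days ago vs limit 120 → met
Not met: 1, 3, 4, 8

1, 3, 4, 8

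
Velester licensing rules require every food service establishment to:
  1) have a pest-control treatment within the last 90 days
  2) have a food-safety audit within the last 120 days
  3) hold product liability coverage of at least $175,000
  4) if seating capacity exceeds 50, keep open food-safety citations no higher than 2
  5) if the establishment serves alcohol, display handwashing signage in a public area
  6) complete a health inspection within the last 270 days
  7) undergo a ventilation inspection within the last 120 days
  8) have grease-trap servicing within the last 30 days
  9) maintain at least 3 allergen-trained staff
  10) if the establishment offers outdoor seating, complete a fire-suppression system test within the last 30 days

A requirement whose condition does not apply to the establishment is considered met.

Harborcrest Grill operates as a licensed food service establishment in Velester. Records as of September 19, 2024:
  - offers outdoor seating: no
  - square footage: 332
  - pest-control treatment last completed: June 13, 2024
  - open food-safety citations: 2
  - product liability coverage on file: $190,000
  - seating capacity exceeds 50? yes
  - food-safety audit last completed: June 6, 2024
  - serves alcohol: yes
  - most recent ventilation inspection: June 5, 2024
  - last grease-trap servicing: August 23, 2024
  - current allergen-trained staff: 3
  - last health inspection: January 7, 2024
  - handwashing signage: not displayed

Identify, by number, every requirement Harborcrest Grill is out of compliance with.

1, 5

1. pest-control treatment 98 days ago vs limit 90 → not met
2. food-safety audit 105 days ago vs limit 120 → met
3. product liability coverage $190,000 ≥ $175,000 → met
4. condition 'seating capacity exceeds 50' holds; open food-safety citations 2 ≤ 2 → met
5. condition 'serves alcohol' holds; handwashing signage absent → not met
6. health inspection 256 days ago vs limit 270 → met
7. ventilation inspection 106 days ago vs limit 120 → met
8. grease-trap servicing 27 days ago vs limit 30 → met
9. allergen-trained staff 3 ≥ 3 → met
10. condition 'offers outdoor seating' does not hold → requirement n/a → met
Not met: 1, 5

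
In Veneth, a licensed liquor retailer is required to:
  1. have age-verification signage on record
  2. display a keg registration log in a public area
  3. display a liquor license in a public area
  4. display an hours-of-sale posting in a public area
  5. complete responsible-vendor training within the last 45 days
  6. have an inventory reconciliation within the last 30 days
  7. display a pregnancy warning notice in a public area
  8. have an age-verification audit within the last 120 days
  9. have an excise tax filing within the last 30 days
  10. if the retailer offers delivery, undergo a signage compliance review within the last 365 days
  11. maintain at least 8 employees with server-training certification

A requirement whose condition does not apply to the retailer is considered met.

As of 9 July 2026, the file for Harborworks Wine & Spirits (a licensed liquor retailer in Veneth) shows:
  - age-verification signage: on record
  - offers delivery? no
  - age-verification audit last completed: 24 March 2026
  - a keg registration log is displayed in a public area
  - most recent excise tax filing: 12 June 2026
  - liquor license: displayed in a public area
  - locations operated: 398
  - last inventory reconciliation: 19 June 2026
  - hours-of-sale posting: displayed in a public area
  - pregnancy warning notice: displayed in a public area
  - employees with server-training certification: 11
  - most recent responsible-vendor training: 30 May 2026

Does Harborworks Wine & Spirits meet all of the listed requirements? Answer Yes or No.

Yes

1. age-verification signage present → met
2. keg registration log present → met
3. liquor license present → met
4. hours-of-sale posting present → met
5. responsible-vendor training 40 days ago vs limit 45 → met
6. inventory reconciliation 20 days ago vs limit 30 → met
7. pregnancy warning notice present → met
8. age-verification audit 107 days ago vs limit 120 → met
9. excise tax filing 27 days ago vs limit 30 → met
10. condition 'offers delivery' does not hold → requirement n/a → met
11. employees with server-training certification 11 ≥ 8 → met
All met.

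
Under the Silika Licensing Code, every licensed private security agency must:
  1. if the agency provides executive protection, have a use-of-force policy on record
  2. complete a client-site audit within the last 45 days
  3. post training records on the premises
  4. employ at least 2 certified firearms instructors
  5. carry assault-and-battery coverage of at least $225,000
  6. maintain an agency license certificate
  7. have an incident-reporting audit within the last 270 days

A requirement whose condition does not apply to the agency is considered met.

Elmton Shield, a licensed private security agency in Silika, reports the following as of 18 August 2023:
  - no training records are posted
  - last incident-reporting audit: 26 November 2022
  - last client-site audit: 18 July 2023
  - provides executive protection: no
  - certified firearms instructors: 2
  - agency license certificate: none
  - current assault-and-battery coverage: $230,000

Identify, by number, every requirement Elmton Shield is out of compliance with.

1. condition 'provides executive protection' does not hold → requirement n/a → met
2. client-site audit 31 days ago vs limit 45 → met
3. training records absent → not met
4. certified firearms instructors 2 ≥ 2 → met
5. assault-and-battery coverage $230,000 ≥ $225,000 → met
6. agency license certificate absent → not met
7. incident-reporting audit 265 days ago vs limit 270 → met
Not met: 3, 6

3, 6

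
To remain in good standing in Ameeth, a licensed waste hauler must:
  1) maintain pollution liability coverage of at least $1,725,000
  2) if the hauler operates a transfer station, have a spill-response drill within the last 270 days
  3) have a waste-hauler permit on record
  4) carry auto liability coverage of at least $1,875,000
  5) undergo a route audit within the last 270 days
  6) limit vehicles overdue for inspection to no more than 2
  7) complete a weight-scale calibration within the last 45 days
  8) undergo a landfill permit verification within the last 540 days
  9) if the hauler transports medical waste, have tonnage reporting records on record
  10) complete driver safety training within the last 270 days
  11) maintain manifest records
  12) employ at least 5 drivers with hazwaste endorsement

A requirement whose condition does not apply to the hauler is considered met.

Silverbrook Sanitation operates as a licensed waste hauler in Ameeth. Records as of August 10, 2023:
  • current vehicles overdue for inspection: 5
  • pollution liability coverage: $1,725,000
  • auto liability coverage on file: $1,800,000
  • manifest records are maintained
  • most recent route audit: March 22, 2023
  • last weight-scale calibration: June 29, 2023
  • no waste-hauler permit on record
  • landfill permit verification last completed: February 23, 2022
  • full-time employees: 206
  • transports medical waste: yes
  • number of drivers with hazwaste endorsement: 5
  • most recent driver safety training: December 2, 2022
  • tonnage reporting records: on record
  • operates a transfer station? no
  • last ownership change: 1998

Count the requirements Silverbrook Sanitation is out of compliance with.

3

1. pollution liability coverage $1,725,000 ≥ $1,725,000 → met
2. condition 'operates a transfer station' does not hold → requirement n/a → met
3. waste-hauler permit absent → not met
4. auto liability coverage $1,800,000 < $1,875,000 → not met
5. route audit 141 days ago vs limit 270 → met
6. vehicles overdue for inspection 5 > 2 → not met
7. weight-scale calibration 42 days ago vs limit 45 → met
8. landfill permit verification 533 days ago vs limit 540 → met
9. condition 'transports medical waste' holds; tonnage reporting records present → met
10. driver safety training 251 days ago vs limit 270 → met
11. manifest records present → met
12. drivers with hazwaste endorsement 5 ≥ 5 → met
Not met: 3 of 12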